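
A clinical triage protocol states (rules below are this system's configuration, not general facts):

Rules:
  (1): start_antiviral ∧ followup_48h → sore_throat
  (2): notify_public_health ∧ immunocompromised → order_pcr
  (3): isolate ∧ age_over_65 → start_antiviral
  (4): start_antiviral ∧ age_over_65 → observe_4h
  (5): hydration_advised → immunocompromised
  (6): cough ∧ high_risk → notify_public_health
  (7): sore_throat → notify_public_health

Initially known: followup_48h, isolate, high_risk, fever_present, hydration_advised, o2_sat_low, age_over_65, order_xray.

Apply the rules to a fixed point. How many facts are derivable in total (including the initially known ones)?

[1] (3) [isolate ∧ age_over_65 → start_antiviral]; (5) [hydration_advised → immunocompromised]. ⇒ new: start_antiviral, immunocompromised.
[2] (1) [start_antiviral ∧ followup_48h → sore_throat]; (4) [start_antiviral ∧ age_over_65 → observe_4h]. ⇒ new: sore_throat, observe_4h.
[3] (7) [sore_throat → notify_public_health]. ⇒ new: notify_public_health.
[4] (2) [notify_public_health ∧ immunocompromised → order_pcr]. ⇒ new: order_pcr.
Closure: {age_over_65, fever_present, followup_48h, high_risk, hydration_advised, immunocompromised, isolate, notify_public_health, o2_sat_low, observe_4h, order_pcr, order_xray, sore_throat, start_antiviral} — 14 facts.

14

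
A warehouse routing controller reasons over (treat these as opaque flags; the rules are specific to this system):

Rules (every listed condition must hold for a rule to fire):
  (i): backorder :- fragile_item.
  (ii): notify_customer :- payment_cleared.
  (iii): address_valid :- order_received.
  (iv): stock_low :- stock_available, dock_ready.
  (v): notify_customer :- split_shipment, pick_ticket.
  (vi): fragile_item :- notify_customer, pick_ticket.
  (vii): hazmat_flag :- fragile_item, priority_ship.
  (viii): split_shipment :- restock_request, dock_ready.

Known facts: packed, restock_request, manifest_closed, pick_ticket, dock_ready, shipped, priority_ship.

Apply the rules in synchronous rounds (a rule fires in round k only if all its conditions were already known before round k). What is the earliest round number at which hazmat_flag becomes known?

Round 1: (viii) [split_shipment :- restock_request, dock_ready.]. Adds split_shipment.
Round 2: (v) [notify_customer :- split_shipment, pick_ticket.]. Adds notify_customer.
Round 3: (vi) [fragile_item :- notify_customer, pick_ticket.]. Adds fragile_item.
Round 4: (i) [backorder :- fragile_item.]; (vii) [hazmat_flag :- fragile_item, priority_ship.]. Adds backorder, hazmat_flag.
hazmat_flag first appears in round 4.

4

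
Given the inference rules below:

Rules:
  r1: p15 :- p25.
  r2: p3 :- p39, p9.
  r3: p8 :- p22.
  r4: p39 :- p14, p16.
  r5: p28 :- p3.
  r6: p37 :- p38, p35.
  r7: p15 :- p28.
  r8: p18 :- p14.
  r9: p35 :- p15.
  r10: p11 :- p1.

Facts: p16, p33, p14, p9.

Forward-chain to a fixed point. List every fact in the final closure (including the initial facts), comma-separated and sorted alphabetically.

p14, p15, p16, p18, p28, p3, p33, p35, p39, p9

Round 1: r4 [p39 :- p14, p16.]; r8 [p18 :- p14.]. New: p39, p18.
Round 2: r2 [p3 :- p39, p9.]. New: p3.
Round 3: r5 [p28 :- p3.]. New: p28.
Round 4: r7 [p15 :- p28.]. New: p15.
Round 5: r9 [p35 :- p15.]. New: p35.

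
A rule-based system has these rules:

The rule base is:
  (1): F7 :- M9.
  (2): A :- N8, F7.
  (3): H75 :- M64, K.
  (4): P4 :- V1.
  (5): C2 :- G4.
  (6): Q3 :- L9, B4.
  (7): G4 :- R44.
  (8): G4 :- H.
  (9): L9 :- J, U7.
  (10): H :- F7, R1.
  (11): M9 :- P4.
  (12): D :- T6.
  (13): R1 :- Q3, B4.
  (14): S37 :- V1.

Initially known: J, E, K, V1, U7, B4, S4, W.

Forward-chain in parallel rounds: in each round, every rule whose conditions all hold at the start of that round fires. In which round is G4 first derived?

5

Round 1 fires (4), (9), (14), giving P4, L9, S37.
Round 2 fires (6), (11), giving Q3, M9.
Round 3 fires (1), (13), giving F7, R1.
Round 4 fires (10), giving H.
Round 5 fires (8), giving G4.
G4 first appears in round 5.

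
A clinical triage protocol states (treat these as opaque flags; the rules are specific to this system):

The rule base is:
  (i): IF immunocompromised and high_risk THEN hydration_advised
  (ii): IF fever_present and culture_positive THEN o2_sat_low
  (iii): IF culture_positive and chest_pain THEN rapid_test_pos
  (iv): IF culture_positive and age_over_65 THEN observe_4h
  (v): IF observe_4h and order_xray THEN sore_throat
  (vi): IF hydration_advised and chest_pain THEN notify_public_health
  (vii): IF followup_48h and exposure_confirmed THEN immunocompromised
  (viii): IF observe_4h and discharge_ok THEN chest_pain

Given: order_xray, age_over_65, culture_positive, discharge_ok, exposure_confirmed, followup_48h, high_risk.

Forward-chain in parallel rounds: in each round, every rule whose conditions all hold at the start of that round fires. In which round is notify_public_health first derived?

3

Round 1: (iv) [IF culture_positive and age_over_65 THEN observe_4h]; (vii) [IF followup_48h and exposure_confirmed THEN immunocompromised]. New: observe_4h, immunocompromised.
Round 2: (i) [IF immunocompromised and high_risk THEN hydration_advised]; (v) [IF observe_4h and order_xray THEN sore_throat]; (viii) [IF observe_4h and discharge_ok THEN chest_pain]. New: hydration_advised, sore_throat, chest_pain.
Round 3: (iii) [IF culture_positive and chest_pain THEN rapid_test_pos]; (vi) [IF hydration_advised and chest_pain THEN notify_public_health]. New: rapid_test_pos, notify_public_health.
notify_public_health first appears in round 3.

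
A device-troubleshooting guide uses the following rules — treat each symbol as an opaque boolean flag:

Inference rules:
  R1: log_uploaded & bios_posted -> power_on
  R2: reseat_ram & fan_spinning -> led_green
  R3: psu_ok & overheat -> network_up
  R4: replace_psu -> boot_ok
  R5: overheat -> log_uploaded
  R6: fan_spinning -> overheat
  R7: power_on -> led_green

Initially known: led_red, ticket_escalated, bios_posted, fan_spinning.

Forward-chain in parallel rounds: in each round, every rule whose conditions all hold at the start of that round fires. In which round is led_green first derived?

Round 1: R6 [fan_spinning -> overheat]. Adds overheat.
Round 2: R5 [overheat -> log_uploaded]. Adds log_uploaded.
Round 3: R1 [log_uploaded & bios_posted -> power_on]. Adds power_on.
Round 4: R7 [power_on -> led_green]. Adds led_green.
led_green first appears in round 4.

4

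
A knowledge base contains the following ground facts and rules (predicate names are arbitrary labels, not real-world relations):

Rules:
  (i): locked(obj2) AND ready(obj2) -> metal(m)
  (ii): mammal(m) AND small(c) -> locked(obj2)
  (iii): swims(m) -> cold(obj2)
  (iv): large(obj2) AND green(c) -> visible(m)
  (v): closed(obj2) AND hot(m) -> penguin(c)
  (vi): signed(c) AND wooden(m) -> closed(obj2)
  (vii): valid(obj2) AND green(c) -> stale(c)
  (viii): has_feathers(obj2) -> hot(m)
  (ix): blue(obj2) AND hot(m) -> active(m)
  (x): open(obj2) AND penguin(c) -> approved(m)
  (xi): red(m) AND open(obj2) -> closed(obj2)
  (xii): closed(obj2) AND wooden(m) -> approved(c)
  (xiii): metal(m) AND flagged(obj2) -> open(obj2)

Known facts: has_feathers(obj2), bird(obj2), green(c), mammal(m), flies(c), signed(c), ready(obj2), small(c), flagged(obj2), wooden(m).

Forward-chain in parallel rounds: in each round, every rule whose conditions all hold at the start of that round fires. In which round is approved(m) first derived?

Round 1: (ii) [mammal(m) AND small(c) -> locked(obj2)]; (vi) [signed(c) AND wooden(m) -> closed(obj2)]; (viii) [has_feathers(obj2) -> hot(m)]. New: locked(obj2), closed(obj2), hot(m).
Round 2: (i) [locked(obj2) AND ready(obj2) -> metal(m)]; (v) [closed(obj2) AND hot(m) -> penguin(c)]; (xii) [closed(obj2) AND wooden(m) -> approved(c)]. New: metal(m), penguin(c), approved(c).
Round 3: (xiii) [metal(m) AND flagged(obj2) -> open(obj2)]. New: open(obj2).
Round 4: (x) [open(obj2) AND penguin(c) -> approved(m)]. New: approved(m).
approved(m) first appears in round 4.

4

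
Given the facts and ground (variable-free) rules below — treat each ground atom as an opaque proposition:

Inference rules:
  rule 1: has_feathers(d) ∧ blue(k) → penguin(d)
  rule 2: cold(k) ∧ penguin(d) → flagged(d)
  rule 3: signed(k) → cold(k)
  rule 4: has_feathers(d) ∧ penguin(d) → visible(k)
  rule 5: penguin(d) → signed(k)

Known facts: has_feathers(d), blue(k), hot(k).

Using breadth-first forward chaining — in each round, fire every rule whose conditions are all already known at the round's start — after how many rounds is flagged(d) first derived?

4

Round 1 fires rule 1, giving penguin(d).
Round 2 fires rule 4, rule 5, giving visible(k), signed(k).
Round 3 fires rule 3, giving cold(k).
Round 4 fires rule 2, giving flagged(d).
flagged(d) first appears in round 4.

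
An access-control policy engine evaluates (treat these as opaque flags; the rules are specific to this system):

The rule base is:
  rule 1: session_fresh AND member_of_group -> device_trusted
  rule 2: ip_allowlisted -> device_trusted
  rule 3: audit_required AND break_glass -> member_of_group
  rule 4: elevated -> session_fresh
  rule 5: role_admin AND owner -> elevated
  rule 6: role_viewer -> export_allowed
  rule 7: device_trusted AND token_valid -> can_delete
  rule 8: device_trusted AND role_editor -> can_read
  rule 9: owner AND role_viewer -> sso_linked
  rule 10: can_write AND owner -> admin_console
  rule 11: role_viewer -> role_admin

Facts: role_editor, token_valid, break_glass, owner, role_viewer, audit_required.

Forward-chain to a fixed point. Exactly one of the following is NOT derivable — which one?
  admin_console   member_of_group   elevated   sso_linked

admin_console

[1] rule 3 [audit_required AND break_glass -> member_of_group]; rule 6 [role_viewer -> export_allowed]; rule 9 [owner AND role_viewer -> sso_linked]; rule 11 [role_viewer -> role_admin]. ⇒ new: member_of_group, export_allowed, sso_linked, role_admin.
[2] rule 5 [role_admin AND owner -> elevated]. ⇒ new: elevated.
[3] rule 4 [elevated -> session_fresh]. ⇒ new: session_fresh.
[4] rule 1 [session_fresh AND member_of_group -> device_trusted]. ⇒ new: device_trusted.
[5] rule 7 [device_trusted AND token_valid -> can_delete]; rule 8 [device_trusted AND role_editor -> can_read]. ⇒ new: can_delete, can_read.
Derived: member_of_group (round 1), sso_linked (round 1), elevated (round 2). admin_console never appears in any round.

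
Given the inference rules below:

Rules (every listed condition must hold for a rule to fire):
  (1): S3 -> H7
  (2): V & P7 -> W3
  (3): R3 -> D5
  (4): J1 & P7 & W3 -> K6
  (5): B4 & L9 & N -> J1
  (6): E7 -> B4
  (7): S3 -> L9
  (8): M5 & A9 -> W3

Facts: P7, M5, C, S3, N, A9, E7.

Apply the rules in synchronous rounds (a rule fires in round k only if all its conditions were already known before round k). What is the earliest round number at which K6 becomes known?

Round 1 fires (1), (6), (7), (8), giving H7, B4, L9, W3.
Round 2 fires (5), giving J1.
Round 3 fires (4), giving K6.
K6 first appears in round 3.

3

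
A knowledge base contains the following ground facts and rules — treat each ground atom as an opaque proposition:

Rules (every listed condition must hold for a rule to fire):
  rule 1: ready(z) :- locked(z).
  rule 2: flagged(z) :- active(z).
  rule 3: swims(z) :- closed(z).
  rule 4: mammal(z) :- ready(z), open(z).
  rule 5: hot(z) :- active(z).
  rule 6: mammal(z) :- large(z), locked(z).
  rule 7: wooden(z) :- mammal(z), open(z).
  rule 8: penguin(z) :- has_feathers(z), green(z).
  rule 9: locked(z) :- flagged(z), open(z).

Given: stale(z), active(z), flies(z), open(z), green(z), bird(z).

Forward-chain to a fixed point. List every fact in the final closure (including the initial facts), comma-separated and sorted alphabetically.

active(z), bird(z), flagged(z), flies(z), green(z), hot(z), locked(z), mammal(z), open(z), ready(z), stale(z), wooden(z)

Round 1: rule 2 [flagged(z) :- active(z).]; rule 5 [hot(z) :- active(z).]. New: flagged(z), hot(z).
Round 2: rule 9 [locked(z) :- flagged(z), open(z).]. New: locked(z).
Round 3: rule 1 [ready(z) :- locked(z).]. New: ready(z).
Round 4: rule 4 [mammal(z) :- ready(z), open(z).]. New: mammal(z).
Round 5: rule 7 [wooden(z) :- mammal(z), open(z).]. New: wooden(z).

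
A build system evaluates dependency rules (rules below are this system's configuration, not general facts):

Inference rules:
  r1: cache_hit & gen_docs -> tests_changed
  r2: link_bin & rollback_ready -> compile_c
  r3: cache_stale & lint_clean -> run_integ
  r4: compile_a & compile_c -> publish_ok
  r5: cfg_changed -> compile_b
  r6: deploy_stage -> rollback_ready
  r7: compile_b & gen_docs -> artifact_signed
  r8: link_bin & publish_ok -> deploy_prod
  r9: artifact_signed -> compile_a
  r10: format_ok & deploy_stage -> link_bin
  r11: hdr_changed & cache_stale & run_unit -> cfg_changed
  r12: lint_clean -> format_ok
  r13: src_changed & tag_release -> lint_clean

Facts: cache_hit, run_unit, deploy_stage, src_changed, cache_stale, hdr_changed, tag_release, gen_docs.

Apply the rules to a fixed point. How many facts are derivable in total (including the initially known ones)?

Round 1: r1 [cache_hit & gen_docs -> tests_changed]; r6 [deploy_stage -> rollback_ready]; r11 [hdr_changed & cache_stale & run_unit -> cfg_changed]; r13 [src_changed & tag_release -> lint_clean]. Adds tests_changed, rollback_ready, cfg_changed, lint_clean.
Round 2: r3 [cache_stale & lint_clean -> run_integ]; r5 [cfg_changed -> compile_b]; r12 [lint_clean -> format_ok]. Adds run_integ, compile_b, format_ok.
Round 3: r7 [compile_b & gen_docs -> artifact_signed]; r10 [format_ok & deploy_stage -> link_bin]. Adds artifact_signed, link_bin.
Round 4: r2 [link_bin & rollback_ready -> compile_c]; r9 [artifact_signed -> compile_a]. Adds compile_c, compile_a.
Round 5: r4 [compile_a & compile_c -> publish_ok]. Adds publish_ok.
Round 6: r8 [link_bin & publish_ok -> deploy_prod]. Adds deploy_prod.
Closure: {artifact_signed, cache_hit, cache_stale, cfg_changed, compile_a, compile_b, compile_c, deploy_prod, deploy_stage, format_ok, gen_docs, hdr_changed, link_bin, lint_clean, publish_ok, rollback_ready, run_integ, run_unit, src_changed, tag_release, tests_changed} — 21 facts.

21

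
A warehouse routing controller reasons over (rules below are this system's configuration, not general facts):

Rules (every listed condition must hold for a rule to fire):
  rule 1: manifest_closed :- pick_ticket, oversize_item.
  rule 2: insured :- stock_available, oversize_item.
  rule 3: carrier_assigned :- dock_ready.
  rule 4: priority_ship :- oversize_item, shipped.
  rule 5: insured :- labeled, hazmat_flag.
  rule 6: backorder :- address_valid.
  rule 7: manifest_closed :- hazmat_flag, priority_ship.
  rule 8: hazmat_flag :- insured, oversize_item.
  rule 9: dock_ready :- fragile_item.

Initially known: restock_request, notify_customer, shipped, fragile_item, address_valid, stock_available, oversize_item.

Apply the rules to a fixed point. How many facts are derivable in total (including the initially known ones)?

[1] rule 2 [insured :- stock_available, oversize_item.]; rule 4 [priority_ship :- oversize_item, shipped.]; rule 6 [backorder :- address_valid.]; rule 9 [dock_ready :- fragile_item.]. ⇒ new: insured, priority_ship, backorder, dock_ready.
[2] rule 3 [carrier_assigned :- dock_ready.]; rule 8 [hazmat_flag :- insured, oversize_item.]. ⇒ new: carrier_assigned, hazmat_flag.
[3] rule 7 [manifest_closed :- hazmat_flag, priority_ship.]. ⇒ new: manifest_closed.
Closure: {address_valid, backorder, carrier_assigned, dock_ready, fragile_item, hazmat_flag, insured, manifest_closed, notify_customer, oversize_item, priority_ship, restock_request, shipped, stock_available} — 14 facts.

14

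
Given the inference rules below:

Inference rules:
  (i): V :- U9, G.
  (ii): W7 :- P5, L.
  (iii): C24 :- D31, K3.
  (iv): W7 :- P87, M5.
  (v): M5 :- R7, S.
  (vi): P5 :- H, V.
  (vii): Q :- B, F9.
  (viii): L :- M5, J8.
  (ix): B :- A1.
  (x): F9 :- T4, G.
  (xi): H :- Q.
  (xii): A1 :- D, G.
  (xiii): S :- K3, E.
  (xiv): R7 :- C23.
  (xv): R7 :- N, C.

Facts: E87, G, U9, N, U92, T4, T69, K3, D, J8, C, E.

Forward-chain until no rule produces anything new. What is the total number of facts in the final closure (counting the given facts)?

Round 1: (i) [V :- U9, G.]; (x) [F9 :- T4, G.]; (xii) [A1 :- D, G.]; (xiii) [S :- K3, E.]; (xv) [R7 :- N, C.]. Adds V, F9, A1, S, R7.
Round 2: (v) [M5 :- R7, S.]; (ix) [B :- A1.]. Adds M5, B.
Round 3: (vii) [Q :- B, F9.]; (viii) [L :- M5, J8.]. Adds Q, L.
Round 4: (xi) [H :- Q.]. Adds H.
Round 5: (vi) [P5 :- H, V.]. Adds P5.
Round 6: (ii) [W7 :- P5, L.]. Adds W7.
Closure: {A1, B, C, D, E, E87, F9, G, H, J8, K3, L, M5, N, P5, Q, R7, S, T4, T69, U9, U92, V, W7} — 24 facts.

24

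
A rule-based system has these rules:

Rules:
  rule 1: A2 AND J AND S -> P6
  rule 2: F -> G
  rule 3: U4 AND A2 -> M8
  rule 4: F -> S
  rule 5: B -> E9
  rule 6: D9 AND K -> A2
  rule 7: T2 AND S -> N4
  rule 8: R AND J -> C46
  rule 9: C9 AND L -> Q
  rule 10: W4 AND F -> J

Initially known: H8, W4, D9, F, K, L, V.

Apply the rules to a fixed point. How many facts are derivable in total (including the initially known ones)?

12

Round 1: rule 2 [F -> G]; rule 4 [F -> S]; rule 6 [D9 AND K -> A2]; rule 10 [W4 AND F -> J]. New: G, S, A2, J.
Round 2: rule 1 [A2 AND J AND S -> P6]. New: P6.
Closure: {A2, D9, F, G, H8, J, K, L, P6, S, V, W4} — 12 facts.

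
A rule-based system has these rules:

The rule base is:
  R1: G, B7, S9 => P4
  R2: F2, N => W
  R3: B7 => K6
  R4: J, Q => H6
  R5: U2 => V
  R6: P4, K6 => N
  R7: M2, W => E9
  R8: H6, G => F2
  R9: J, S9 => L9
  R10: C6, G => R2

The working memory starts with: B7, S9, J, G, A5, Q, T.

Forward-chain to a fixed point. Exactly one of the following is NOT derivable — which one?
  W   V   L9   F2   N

V

Round 1: R1 [G, B7, S9 => P4]; R3 [B7 => K6]; R4 [J, Q => H6]; R9 [J, S9 => L9]. Adds P4, K6, H6, L9.
Round 2: R6 [P4, K6 => N]; R8 [H6, G => F2]. Adds N, F2.
Round 3: R2 [F2, N => W]. Adds W.
Derived: F2 (round 2), W (round 3), L9 (round 1), N (round 2). V never appears in any round.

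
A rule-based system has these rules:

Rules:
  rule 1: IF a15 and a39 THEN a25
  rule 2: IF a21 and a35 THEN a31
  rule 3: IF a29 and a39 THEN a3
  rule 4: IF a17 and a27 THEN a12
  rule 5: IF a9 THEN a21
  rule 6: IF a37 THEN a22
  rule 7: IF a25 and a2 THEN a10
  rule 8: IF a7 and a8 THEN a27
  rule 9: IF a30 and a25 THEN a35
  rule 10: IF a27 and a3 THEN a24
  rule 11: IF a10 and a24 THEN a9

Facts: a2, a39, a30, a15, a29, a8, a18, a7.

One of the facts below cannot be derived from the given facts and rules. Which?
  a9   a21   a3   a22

a22

[1] rule 1 [IF a15 and a39 THEN a25]; rule 3 [IF a29 and a39 THEN a3]; rule 8 [IF a7 and a8 THEN a27]. ⇒ new: a25, a3, a27.
[2] rule 7 [IF a25 and a2 THEN a10]; rule 9 [IF a30 and a25 THEN a35]; rule 10 [IF a27 and a3 THEN a24]. ⇒ new: a10, a35, a24.
[3] rule 11 [IF a10 and a24 THEN a9]. ⇒ new: a9.
[4] rule 5 [IF a9 THEN a21]. ⇒ new: a21.
[5] rule 2 [IF a21 and a35 THEN a31]. ⇒ new: a31.
Derived: a21 (round 4), a3 (round 1), a9 (round 3). a22 never appears in any round.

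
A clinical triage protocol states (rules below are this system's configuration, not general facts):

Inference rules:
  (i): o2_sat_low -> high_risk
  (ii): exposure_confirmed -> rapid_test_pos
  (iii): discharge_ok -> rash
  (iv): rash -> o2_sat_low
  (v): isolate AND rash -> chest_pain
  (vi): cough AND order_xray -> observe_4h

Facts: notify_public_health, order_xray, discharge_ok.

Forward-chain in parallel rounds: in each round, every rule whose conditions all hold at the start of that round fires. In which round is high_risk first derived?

3

Round 1 — (iii), derive rash.
Round 2 — (iv), derive o2_sat_low.
Round 3 — (i), derive high_risk.
high_risk first appears in round 3.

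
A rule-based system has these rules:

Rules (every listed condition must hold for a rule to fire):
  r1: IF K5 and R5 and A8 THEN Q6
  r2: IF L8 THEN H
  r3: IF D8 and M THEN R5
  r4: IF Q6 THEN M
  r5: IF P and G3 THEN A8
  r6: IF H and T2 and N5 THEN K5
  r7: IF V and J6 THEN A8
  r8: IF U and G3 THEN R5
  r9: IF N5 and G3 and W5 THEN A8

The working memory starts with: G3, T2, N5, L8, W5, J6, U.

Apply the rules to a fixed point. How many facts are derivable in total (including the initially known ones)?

13

Round 1: r2 [IF L8 THEN H]; r8 [IF U and G3 THEN R5]; r9 [IF N5 and G3 and W5 THEN A8]. New: H, R5, A8.
Round 2: r6 [IF H and T2 and N5 THEN K5]. New: K5.
Round 3: r1 [IF K5 and R5 and A8 THEN Q6]. New: Q6.
Round 4: r4 [IF Q6 THEN M]. New: M.
Closure: {A8, G3, H, J6, K5, L8, M, N5, Q6, R5, T2, U, W5} — 13 facts.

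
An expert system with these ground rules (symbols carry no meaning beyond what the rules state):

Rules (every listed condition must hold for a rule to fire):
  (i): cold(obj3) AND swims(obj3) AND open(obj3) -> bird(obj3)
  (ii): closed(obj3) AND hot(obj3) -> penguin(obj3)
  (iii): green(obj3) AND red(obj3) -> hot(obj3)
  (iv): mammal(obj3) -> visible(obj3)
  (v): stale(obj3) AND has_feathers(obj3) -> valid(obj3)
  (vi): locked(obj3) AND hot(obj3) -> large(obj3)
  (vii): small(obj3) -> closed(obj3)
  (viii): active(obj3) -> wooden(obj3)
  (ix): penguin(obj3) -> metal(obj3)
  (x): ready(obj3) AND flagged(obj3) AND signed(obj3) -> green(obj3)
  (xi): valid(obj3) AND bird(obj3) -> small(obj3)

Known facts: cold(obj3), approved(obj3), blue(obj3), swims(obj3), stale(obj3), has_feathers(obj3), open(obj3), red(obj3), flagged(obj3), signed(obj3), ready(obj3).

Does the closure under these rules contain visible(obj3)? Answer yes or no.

Round 1: (i) [cold(obj3) AND swims(obj3) AND open(obj3) -> bird(obj3)]; (v) [stale(obj3) AND has_feathers(obj3) -> valid(obj3)]; (x) [ready(obj3) AND flagged(obj3) AND signed(obj3) -> green(obj3)]. New: bird(obj3), valid(obj3), green(obj3).
Round 2: (iii) [green(obj3) AND red(obj3) -> hot(obj3)]; (xi) [valid(obj3) AND bird(obj3) -> small(obj3)]. New: hot(obj3), small(obj3).
Round 3: (vii) [small(obj3) -> closed(obj3)]. New: closed(obj3).
Round 4: (ii) [closed(obj3) AND hot(obj3) -> penguin(obj3)]. New: penguin(obj3).
Round 5: (ix) [penguin(obj3) -> metal(obj3)]. New: metal(obj3).
Fixed point reached. visible(obj3) is concluded only by (iv); (iv) needs mammal(obj3) (never derived).

no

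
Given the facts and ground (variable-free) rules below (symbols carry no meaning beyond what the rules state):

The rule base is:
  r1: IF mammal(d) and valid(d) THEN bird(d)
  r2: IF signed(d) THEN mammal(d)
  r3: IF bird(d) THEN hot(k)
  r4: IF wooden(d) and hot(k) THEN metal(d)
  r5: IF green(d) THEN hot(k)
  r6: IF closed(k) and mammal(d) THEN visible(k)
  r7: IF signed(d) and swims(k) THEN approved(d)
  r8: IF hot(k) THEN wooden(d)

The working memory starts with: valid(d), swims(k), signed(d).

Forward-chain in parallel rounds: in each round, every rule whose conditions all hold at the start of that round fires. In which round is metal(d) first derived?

Round 1: r2 [IF signed(d) THEN mammal(d)]; r7 [IF signed(d) and swims(k) THEN approved(d)]. New: mammal(d), approved(d).
Round 2: r1 [IF mammal(d) and valid(d) THEN bird(d)]. New: bird(d).
Round 3: r3 [IF bird(d) THEN hot(k)]. New: hot(k).
Round 4: r8 [IF hot(k) THEN wooden(d)]. New: wooden(d).
Round 5: r4 [IF wooden(d) and hot(k) THEN metal(d)]. New: metal(d).
metal(d) first appears in round 5.

5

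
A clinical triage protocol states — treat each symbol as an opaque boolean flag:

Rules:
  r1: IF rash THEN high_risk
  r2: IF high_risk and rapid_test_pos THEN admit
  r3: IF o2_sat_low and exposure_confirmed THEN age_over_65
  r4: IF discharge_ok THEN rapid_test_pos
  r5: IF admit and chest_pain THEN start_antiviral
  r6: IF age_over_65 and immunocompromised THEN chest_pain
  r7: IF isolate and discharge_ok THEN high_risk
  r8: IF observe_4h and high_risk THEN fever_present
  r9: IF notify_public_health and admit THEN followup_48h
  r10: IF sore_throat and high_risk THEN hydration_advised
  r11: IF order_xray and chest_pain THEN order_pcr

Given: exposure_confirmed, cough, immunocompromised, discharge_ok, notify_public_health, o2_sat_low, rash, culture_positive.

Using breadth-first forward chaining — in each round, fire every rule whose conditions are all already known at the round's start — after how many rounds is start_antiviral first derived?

3

Round 1 fires r1, r3, r4, giving high_risk, age_over_65, rapid_test_pos.
Round 2 fires r2, r6, giving admit, chest_pain.
Round 3 fires r5, r9, giving start_antiviral, followup_48h.
start_antiviral first appears in round 3.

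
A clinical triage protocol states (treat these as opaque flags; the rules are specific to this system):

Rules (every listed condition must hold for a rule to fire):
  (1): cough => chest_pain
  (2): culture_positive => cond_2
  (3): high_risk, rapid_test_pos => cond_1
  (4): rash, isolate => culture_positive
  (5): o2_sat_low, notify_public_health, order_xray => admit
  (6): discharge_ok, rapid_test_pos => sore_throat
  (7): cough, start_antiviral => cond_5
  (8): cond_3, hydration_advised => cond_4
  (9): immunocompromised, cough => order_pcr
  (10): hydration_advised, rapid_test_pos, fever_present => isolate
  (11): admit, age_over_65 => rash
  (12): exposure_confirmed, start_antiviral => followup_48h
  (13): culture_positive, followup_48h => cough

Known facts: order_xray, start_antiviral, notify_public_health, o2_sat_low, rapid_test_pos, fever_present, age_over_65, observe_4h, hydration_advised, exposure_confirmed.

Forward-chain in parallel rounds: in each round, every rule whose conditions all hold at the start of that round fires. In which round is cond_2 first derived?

Round 1 fires (5), (10), (12), giving admit, isolate, followup_48h.
Round 2 fires (11), giving rash.
Round 3 fires (4), giving culture_positive.
Round 4 fires (2), (13), giving cond_2, cough.
cond_2 first appears in round 4.

4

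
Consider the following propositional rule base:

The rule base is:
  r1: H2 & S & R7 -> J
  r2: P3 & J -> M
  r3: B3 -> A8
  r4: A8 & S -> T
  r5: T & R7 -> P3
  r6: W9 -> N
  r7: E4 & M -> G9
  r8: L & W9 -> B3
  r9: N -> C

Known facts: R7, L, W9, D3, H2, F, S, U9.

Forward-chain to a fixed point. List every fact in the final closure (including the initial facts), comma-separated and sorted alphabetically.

Round 1 fires r1, r6, r8, giving J, N, B3.
Round 2 fires r3, r9, giving A8, C.
Round 3 fires r4, giving T.
Round 4 fires r5, giving P3.
Round 5 fires r2, giving M.

A8, B3, C, D3, F, H2, J, L, M, N, P3, R7, S, T, U9, W9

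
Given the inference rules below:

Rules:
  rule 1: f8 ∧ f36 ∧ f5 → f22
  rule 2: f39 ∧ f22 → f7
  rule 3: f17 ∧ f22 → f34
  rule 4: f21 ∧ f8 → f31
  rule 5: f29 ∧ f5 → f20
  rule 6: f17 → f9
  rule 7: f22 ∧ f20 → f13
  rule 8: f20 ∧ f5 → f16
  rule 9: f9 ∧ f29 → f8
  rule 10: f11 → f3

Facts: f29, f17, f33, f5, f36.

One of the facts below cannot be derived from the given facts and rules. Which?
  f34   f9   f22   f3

[1] rule 5 [f29 ∧ f5 → f20]; rule 6 [f17 → f9]. ⇒ new: f20, f9.
[2] rule 8 [f20 ∧ f5 → f16]; rule 9 [f9 ∧ f29 → f8]. ⇒ new: f16, f8.
[3] rule 1 [f8 ∧ f36 ∧ f5 → f22]. ⇒ new: f22.
[4] rule 3 [f17 ∧ f22 → f34]; rule 7 [f22 ∧ f20 → f13]. ⇒ new: f34, f13.
Derived: f22 (round 3), f34 (round 4), f9 (round 1). f3 never appears in any round.

f3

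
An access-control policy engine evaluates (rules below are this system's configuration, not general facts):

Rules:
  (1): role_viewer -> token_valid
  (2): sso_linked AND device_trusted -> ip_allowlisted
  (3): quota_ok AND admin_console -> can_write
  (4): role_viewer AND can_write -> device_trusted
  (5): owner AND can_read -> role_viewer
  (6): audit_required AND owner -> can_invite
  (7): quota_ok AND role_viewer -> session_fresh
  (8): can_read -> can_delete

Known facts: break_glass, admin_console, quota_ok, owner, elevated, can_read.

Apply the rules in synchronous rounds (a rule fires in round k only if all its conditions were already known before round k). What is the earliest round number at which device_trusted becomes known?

2

Round 1 fires (3), (5), (8), giving can_write, role_viewer, can_delete.
Round 2 fires (1), (4), (7), giving token_valid, device_trusted, session_fresh.
device_trusted first appears in round 2.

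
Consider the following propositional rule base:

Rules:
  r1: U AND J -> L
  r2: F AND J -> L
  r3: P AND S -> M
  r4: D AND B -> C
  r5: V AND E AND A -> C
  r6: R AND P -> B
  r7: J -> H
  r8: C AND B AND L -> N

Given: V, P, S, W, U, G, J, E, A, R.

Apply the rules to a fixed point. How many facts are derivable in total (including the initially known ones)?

Round 1: r1 [U AND J -> L]; r3 [P AND S -> M]; r5 [V AND E AND A -> C]; r6 [R AND P -> B]; r7 [J -> H]. Adds L, M, C, B, H.
Round 2: r8 [C AND B AND L -> N]. Adds N.
Closure: {A, B, C, E, G, H, J, L, M, N, P, R, S, U, V, W} — 16 facts.

16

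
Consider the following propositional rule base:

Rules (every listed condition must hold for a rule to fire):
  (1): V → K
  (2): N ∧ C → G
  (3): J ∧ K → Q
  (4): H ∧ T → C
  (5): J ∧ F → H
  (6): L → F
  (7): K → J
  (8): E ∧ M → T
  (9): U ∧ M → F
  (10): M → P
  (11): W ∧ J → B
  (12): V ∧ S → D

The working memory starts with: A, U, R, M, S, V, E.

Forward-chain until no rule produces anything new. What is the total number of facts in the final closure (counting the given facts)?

Round 1: (1) [V → K]; (8) [E ∧ M → T]; (9) [U ∧ M → F]; (10) [M → P]; (12) [V ∧ S → D]. New: K, T, F, P, D.
Round 2: (7) [K → J]. New: J.
Round 3: (3) [J ∧ K → Q]; (5) [J ∧ F → H]. New: Q, H.
Round 4: (4) [H ∧ T → C]. New: C.
Closure: {A, C, D, E, F, H, J, K, M, P, Q, R, S, T, U, V} — 16 facts.

16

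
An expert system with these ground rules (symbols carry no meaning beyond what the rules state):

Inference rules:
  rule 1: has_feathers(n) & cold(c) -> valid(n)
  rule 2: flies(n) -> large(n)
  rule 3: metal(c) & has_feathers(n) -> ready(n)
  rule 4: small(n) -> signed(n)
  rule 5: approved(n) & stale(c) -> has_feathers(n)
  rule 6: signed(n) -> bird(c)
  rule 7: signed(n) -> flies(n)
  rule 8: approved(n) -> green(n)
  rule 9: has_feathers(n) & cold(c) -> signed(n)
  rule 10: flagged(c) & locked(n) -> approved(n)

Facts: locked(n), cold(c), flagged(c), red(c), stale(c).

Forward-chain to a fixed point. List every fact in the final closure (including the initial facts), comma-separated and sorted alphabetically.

approved(n), bird(c), cold(c), flagged(c), flies(n), green(n), has_feathers(n), large(n), locked(n), red(c), signed(n), stale(c), valid(n)

Round 1 — rule 10, derive approved(n).
Round 2 — rule 5, rule 8, derive has_feathers(n), green(n).
Round 3 — rule 1, rule 9, derive valid(n), signed(n).
Round 4 — rule 6, rule 7, derive bird(c), flies(n).
Round 5 — rule 2, derive large(n).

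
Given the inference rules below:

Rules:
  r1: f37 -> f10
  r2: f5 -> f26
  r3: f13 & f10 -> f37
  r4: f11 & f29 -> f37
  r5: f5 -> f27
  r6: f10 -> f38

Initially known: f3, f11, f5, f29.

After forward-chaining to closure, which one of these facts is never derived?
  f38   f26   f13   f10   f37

Round 1: r2 [f5 -> f26]; r4 [f11 & f29 -> f37]; r5 [f5 -> f27]. Adds f26, f37, f27.
Round 2: r1 [f37 -> f10]. Adds f10.
Round 3: r6 [f10 -> f38]. Adds f38.
Derived: f37 (round 1), f38 (round 3), f26 (round 1), f10 (round 2). f13 never appears in any round.

f13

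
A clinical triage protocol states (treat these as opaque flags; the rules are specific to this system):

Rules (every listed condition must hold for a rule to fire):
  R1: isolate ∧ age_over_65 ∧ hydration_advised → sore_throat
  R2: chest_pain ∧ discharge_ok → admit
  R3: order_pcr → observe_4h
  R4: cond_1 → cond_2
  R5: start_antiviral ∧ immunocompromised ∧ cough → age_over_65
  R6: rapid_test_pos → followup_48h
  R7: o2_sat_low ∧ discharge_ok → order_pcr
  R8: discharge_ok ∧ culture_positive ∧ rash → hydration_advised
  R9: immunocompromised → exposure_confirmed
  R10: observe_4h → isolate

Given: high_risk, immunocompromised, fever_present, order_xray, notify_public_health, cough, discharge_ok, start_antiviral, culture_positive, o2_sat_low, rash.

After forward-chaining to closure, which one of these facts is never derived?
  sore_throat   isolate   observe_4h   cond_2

Round 1 — R5, R7, R8, R9, derive age_over_65, order_pcr, hydration_advised, exposure_confirmed.
Round 2 — R3, derive observe_4h.
Round 3 — R10, derive isolate.
Round 4 — R1, derive sore_throat.
Derived: isolate (round 3), observe_4h (round 2), sore_throat (round 4). cond_2 never appears in any round.

cond_2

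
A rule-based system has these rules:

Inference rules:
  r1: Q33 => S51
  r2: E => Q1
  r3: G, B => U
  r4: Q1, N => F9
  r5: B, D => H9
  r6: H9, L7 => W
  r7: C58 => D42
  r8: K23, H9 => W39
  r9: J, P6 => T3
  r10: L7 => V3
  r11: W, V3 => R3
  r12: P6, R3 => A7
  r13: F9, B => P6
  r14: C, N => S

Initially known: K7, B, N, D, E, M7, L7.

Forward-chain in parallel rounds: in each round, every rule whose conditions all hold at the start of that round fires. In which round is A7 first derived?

Round 1: r2 [E => Q1]; r5 [B, D => H9]; r10 [L7 => V3]. New: Q1, H9, V3.
Round 2: r4 [Q1, N => F9]; r6 [H9, L7 => W]. New: F9, W.
Round 3: r11 [W, V3 => R3]; r13 [F9, B => P6]. New: R3, P6.
Round 4: r12 [P6, R3 => A7]. New: A7.
A7 first appears in round 4.

4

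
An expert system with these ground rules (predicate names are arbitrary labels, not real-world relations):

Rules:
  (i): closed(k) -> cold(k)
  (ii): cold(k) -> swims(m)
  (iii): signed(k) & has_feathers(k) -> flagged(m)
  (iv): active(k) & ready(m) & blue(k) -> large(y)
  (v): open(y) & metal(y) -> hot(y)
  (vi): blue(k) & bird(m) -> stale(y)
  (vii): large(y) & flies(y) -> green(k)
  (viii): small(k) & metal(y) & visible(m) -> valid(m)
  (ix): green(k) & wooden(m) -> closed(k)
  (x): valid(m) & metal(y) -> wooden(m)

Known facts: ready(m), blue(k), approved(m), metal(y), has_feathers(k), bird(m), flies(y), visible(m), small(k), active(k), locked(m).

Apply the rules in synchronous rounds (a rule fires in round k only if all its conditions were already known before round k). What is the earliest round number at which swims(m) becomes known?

Round 1 fires (iv), (vi), (viii), giving large(y), stale(y), valid(m).
Round 2 fires (vii), (x), giving green(k), wooden(m).
Round 3 fires (ix), giving closed(k).
Round 4 fires (i), giving cold(k).
Round 5 fires (ii), giving swims(m).
swims(m) first appears in round 5.

5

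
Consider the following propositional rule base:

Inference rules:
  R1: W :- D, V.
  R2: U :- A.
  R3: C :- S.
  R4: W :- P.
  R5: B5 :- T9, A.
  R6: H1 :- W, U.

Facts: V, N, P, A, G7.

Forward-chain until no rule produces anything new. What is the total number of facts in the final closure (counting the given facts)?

Round 1: R2 [U :- A.]; R4 [W :- P.]. New: U, W.
Round 2: R6 [H1 :- W, U.]. New: H1.
Closure: {A, G7, H1, N, P, U, V, W} — 8 facts.

8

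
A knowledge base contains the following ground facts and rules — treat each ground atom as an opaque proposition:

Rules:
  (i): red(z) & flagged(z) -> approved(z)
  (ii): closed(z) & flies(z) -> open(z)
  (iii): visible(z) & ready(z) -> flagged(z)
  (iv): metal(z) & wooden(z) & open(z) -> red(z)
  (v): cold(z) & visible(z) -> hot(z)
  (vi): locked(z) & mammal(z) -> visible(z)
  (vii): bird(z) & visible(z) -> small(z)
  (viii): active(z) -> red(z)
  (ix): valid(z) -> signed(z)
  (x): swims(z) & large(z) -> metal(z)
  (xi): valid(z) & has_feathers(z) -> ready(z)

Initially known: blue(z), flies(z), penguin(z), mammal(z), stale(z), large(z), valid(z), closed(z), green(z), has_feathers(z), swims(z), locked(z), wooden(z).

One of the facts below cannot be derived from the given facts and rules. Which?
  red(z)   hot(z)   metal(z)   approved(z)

hot(z)

Round 1 fires (ii), (vi), (ix), (x), (xi), giving open(z), visible(z), signed(z), metal(z), ready(z).
Round 2 fires (iii), (iv), giving flagged(z), red(z).
Round 3 fires (i), giving approved(z).
Derived: approved(z) (round 3), red(z) (round 2), metal(z) (round 1). hot(z) never appears in any round.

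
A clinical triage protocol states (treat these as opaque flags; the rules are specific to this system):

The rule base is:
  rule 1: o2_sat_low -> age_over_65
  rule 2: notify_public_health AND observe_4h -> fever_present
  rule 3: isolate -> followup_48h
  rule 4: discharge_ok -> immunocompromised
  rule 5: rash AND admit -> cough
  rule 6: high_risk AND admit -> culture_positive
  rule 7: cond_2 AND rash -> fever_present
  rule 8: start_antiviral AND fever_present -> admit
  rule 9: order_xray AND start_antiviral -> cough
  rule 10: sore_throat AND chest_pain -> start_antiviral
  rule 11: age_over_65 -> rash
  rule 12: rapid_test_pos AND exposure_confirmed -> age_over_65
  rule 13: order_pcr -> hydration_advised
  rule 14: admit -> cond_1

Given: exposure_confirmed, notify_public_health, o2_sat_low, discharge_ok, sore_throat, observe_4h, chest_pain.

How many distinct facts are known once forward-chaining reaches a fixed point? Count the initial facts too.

15

Round 1 fires rule 1, rule 2, rule 4, rule 10, giving age_over_65, fever_present, immunocompromised, start_antiviral.
Round 2 fires rule 8, rule 11, giving admit, rash.
Round 3 fires rule 5, rule 14, giving cough, cond_1.
Closure: {admit, age_over_65, chest_pain, cond_1, cough, discharge_ok, exposure_confirmed, fever_present, immunocompromised, notify_public_health, o2_sat_low, observe_4h, rash, sore_throat, start_antiviral} — 15 facts.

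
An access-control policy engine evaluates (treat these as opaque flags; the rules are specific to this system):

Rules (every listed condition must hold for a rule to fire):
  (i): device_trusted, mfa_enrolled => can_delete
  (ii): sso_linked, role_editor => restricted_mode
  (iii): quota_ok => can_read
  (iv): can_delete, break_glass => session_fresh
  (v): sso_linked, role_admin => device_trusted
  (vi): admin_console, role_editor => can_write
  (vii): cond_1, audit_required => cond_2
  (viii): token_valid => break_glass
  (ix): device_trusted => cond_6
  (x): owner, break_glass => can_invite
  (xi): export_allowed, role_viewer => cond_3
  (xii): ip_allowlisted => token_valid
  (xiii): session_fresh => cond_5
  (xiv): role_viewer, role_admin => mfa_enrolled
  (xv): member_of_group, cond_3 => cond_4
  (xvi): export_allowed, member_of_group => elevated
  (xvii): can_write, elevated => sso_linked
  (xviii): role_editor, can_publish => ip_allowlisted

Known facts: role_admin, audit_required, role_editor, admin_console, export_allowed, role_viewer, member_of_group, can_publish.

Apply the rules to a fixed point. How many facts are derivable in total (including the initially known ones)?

Round 1 fires (vi), (xi), (xiv), (xvi), (xviii), giving can_write, cond_3, mfa_enrolled, elevated, ip_allowlisted.
Round 2 fires (xii), (xv), (xvii), giving token_valid, cond_4, sso_linked.
Round 3 fires (ii), (v), (viii), giving restricted_mode, device_trusted, break_glass.
Round 4 fires (i), (ix), giving can_delete, cond_6.
Round 5 fires (iv), giving session_fresh.
Round 6 fires (xiii), giving cond_5.
Closure: {admin_console, audit_required, break_glass, can_delete, can_publish, can_write, cond_3, cond_4, cond_5, cond_6, device_trusted, elevated, export_allowed, ip_allowlisted, member_of_group, mfa_enrolled, restricted_mode, role_admin, role_editor, role_viewer, session_fresh, sso_linked, token_valid} — 23 facts.

23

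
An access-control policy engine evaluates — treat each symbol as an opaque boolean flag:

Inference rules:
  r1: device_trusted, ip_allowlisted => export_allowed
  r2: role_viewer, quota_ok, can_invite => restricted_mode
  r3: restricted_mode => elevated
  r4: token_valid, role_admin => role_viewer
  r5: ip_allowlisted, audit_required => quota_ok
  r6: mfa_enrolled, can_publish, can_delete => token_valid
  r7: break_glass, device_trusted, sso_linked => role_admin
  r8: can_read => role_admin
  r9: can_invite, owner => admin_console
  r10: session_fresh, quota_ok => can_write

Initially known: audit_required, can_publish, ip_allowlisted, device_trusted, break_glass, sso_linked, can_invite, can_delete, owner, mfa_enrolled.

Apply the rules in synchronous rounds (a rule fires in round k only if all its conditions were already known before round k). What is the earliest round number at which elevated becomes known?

Round 1: r1 [device_trusted, ip_allowlisted => export_allowed]; r5 [ip_allowlisted, audit_required => quota_ok]; r6 [mfa_enrolled, can_publish, can_delete => token_valid]; r7 [break_glass, device_trusted, sso_linked => role_admin]; r9 [can_invite, owner => admin_console]. New: export_allowed, quota_ok, token_valid, role_admin, admin_console.
Round 2: r4 [token_valid, role_admin => role_viewer]. New: role_viewer.
Round 3: r2 [role_viewer, quota_ok, can_invite => restricted_mode]. New: restricted_mode.
Round 4: r3 [restricted_mode => elevated]. New: elevated.
elevated first appears in round 4.

4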